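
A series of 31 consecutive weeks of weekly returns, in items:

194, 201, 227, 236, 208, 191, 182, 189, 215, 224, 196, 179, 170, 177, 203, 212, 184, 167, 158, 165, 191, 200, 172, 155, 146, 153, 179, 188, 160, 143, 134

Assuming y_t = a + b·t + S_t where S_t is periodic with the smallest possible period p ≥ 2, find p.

6

First differences y_{t+1} − y_t: 7, 26, 9, -28, -17, -9, 7, 26, 9, -28, -17, -9, 7, 26, …
The difference pattern repeats every 6 terms and not for any smaller step, so p = 6.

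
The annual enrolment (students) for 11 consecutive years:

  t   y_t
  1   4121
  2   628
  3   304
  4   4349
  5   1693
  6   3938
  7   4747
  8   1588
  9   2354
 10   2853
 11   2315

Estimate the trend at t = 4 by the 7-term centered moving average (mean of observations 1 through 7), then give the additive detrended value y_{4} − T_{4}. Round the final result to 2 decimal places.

1523.29

Trend T_4 = (4121 + 628 + 304 + 4349 + 1693 + 3938 + 4747) / 7 = 19780/7 = 2825.7143
Detrended value: 4349 − 2825.7143 = 1523.29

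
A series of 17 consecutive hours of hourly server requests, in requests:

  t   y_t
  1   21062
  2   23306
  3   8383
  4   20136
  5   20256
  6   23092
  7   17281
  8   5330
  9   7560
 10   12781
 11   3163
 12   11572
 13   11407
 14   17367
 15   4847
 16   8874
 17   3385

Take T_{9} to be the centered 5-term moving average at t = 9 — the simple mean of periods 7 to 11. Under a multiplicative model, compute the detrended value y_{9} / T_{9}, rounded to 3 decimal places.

0.820

Trend T_9 = (17281 + 5330 + 7560 + 12781 + 3163) / 5 = 46115/5 = 9223.00000
Ratio to trend: 7560 / 9223.00000 = 0.820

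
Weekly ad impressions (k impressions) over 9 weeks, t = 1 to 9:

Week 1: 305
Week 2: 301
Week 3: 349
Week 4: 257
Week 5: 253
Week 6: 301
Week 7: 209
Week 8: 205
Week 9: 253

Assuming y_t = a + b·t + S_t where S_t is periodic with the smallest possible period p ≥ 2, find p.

3

First differences y_{t+1} − y_t: -4, 48, -92, -4, 48, -92, -4, 48, …
The difference pattern repeats every 3 terms and not for any smaller step, so p = 3.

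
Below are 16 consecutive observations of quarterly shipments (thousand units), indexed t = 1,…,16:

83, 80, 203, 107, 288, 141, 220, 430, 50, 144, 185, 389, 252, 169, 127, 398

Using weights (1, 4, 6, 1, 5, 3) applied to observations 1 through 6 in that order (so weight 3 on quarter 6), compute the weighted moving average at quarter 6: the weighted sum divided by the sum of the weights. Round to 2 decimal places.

Weighted sum: 1·83 + 4·80 + 6·203 + 1·107 + 5·288 + 3·141 = 83 + 320 + 1218 + 107 + 1440 + 423 = 3591
Weight total: 1 + 4 + 6 + 1 + 5 + 3 = 20
WMA = 3591 / 20 = 179.55

179.55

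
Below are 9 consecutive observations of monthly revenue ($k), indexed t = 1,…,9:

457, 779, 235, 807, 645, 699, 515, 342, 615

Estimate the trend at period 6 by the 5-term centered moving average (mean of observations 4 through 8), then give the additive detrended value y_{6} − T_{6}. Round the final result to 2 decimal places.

97.40

Trend T_6 = (807 + 645 + 699 + 515 + 342) / 5 = 3008/5 = 601.6000
Detrended value: 699 − 601.6000 = 97.40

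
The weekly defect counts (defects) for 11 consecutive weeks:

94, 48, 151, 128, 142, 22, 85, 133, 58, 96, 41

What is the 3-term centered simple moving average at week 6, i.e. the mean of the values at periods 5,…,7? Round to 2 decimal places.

Sum of periods 5–7: 142 + 22 + 85 = 249
Divide by 3: 249 / 3 = 83.00

83.00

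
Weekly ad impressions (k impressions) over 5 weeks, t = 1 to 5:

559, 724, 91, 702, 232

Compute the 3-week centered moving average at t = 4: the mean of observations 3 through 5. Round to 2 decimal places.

341.67

Sum of periods 3–5: 91 + 702 + 232 = 1025
Divide by 3: 1025 / 3 = 341.67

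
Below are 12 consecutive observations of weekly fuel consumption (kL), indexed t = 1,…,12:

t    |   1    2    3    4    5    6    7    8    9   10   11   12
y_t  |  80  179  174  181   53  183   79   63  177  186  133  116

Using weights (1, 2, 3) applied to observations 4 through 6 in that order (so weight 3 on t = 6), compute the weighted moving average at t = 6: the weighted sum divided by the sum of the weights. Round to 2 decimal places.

139.33

Weighted sum: 1·181 + 2·53 + 3·183 = 181 + 106 + 549 = 836
Weight total: 1 + 2 + 3 = 6
WMA = 836 / 6 = 139.33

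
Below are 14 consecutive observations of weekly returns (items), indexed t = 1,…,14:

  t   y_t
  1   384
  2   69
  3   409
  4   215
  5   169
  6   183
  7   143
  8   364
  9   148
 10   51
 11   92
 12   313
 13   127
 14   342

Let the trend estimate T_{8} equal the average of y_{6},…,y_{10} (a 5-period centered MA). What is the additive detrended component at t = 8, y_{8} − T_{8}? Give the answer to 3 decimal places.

Trend T_8 = (183 + 143 + 364 + 148 + 51) / 5 = 889/5 = 177.80000
Detrended value: 364 − 177.80000 = 186.200

186.200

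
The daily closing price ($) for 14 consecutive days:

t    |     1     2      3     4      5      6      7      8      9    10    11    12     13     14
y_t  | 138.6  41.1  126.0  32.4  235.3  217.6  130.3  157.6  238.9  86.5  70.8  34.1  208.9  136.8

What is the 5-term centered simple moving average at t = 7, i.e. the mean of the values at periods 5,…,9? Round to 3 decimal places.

195.940

Sum of periods 5–9: 235.3 + 217.6 + 130.3 + 157.6 + 238.9 = 979.7
Divide by 5: 979.7 / 5 = 195.940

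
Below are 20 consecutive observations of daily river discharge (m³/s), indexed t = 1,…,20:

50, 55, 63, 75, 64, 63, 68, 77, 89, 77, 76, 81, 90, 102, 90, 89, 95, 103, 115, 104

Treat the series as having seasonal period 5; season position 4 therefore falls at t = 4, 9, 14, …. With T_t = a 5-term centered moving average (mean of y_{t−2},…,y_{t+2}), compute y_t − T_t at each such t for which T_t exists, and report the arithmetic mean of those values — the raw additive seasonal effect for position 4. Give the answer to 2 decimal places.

Season position 4 occurs at t = 4, 9, 14 (where T_t is defined).
t=4: T_4 = 64.0000; y_4 − T_4 = 75 − 64.0000 = 11.0000
t=9: T_9 = 77.4000; y_9 − T_9 = 89 − 77.4000 = 11.6000
t=14: T_14 = 90.4000; y_14 − T_14 = 102 − 90.4000 = 11.6000
Mean deviation: (11.0000 + 11.6000 + 11.6000) / 3 = 11.40

11.40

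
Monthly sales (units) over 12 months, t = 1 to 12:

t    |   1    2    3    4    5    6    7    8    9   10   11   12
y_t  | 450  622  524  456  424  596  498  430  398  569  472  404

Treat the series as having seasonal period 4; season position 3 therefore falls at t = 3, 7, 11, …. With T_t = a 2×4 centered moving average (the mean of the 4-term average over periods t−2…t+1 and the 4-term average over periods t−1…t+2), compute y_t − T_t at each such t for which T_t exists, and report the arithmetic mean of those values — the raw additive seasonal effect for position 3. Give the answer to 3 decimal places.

Season position 3 occurs at t = 3, 7 (where T_t is defined).
t=3: T_3 = 509.75000; y_3 − T_3 = 524 − 509.75000 = 14.25000
t=7: T_7 = 483.75000; y_7 − T_7 = 498 − 483.75000 = 14.25000
Mean deviation: (14.25000 + 14.25000) / 2 = 14.250

14.250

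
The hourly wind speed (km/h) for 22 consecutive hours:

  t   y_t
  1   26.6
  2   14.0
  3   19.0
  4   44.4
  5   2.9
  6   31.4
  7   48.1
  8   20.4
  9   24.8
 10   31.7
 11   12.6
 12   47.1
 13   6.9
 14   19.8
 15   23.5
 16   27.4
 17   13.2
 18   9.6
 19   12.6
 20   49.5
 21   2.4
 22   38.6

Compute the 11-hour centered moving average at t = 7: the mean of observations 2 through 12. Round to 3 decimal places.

26.945

Sum of periods 2–12: 14.0 + 19.0 + 44.4 + 2.9 + 31.4 + 48.1 + 20.4 + 24.8 + 31.7 + 12.6 + 47.1 = 296.4
Divide by 11: 296.4 / 11 = 26.945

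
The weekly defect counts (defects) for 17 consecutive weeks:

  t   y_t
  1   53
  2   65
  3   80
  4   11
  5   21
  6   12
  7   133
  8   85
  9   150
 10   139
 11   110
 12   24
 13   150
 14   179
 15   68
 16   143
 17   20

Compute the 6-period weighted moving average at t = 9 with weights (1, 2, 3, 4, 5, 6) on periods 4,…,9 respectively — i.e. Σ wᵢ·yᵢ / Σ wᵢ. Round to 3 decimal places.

Weighted sum: 1·11 + 2·21 + 3·12 + 4·133 + 5·85 + 6·150 = 11 + 42 + 36 + 532 + 425 + 900 = 1946
Weight total: 1 + 2 + 3 + 4 + 5 + 6 = 21
WMA = 1946 / 21 = 92.667

92.667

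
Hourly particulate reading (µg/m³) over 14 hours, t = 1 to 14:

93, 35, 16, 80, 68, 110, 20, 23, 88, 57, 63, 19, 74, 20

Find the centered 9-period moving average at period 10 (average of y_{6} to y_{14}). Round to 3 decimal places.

Sum of periods 6–14: 110 + 20 + 23 + 88 + 57 + 63 + 19 + 74 + 20 = 474
Divide by 9: 474 / 9 = 52.667

52.667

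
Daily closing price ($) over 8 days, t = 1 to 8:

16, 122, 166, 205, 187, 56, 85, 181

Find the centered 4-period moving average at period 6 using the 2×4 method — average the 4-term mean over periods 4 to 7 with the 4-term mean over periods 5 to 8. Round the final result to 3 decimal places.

130.250

Sum over 4–7: 205 + 187 + 56 + 85 = 533
Sum over 5–8: 187 + 56 + 85 + 181 = 509
CMA at t=6 = (533 + 509) / (2·4) = 1042 / 8 = 130.250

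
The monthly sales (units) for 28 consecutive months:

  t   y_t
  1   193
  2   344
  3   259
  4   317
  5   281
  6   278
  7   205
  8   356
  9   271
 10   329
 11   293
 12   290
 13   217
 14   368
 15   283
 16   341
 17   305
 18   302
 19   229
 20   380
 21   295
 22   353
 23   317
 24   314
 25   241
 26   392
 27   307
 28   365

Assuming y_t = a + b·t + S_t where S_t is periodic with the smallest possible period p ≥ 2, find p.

First differences y_{t+1} − y_t: 151, -85, 58, -36, -3, -73, 151, -85, 58, -36, -3, -73, 151, -85, …
The difference pattern repeats every 6 terms and not for any smaller step, so p = 6.

6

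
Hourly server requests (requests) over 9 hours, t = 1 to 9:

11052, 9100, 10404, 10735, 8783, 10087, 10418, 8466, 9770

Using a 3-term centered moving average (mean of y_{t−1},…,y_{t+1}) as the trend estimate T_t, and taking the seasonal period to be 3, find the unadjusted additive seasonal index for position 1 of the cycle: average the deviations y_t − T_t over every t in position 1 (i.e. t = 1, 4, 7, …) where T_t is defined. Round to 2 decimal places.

Season position 1 occurs at t = 4, 7 (where T_t is defined).
t=4: T_4 = 9974.0000; y_4 − T_4 = 10735 − 9974.0000 = 761.0000
t=7: T_7 = 9657.0000; y_7 − T_7 = 10418 − 9657.0000 = 761.0000
Mean deviation: (761.0000 + 761.0000) / 2 = 761.00

761.00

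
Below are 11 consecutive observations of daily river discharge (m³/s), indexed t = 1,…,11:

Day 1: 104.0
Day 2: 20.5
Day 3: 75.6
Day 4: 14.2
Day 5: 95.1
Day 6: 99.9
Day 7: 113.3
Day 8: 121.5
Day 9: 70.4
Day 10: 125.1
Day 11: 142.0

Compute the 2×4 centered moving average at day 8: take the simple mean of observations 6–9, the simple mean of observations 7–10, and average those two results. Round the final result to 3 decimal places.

104.425

Sum over 6–9: 99.9 + 113.3 + 121.5 + 70.4 = 405.1
Sum over 7–10: 113.3 + 121.5 + 70.4 + 125.1 = 430.3
CMA at t=8 = (405.1 + 430.3) / (2·4) = 835.4 / 8 = 104.425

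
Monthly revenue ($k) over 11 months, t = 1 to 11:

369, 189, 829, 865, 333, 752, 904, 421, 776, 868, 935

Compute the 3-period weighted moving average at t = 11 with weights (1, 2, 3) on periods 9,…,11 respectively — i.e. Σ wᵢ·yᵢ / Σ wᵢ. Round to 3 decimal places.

886.167

Weighted sum: 1·776 + 2·868 + 3·935 = 776 + 1736 + 2805 = 5317
Weight total: 1 + 2 + 3 = 6
WMA = 5317 / 6 = 886.167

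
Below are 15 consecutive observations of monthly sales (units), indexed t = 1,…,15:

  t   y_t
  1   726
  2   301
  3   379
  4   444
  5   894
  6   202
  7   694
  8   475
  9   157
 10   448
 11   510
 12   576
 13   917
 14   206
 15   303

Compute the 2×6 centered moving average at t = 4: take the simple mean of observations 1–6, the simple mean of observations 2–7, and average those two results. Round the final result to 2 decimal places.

488.33

Sum over 1–6: 726 + 301 + 379 + 444 + 894 + 202 = 2946
Sum over 2–7: 301 + 379 + 444 + 894 + 202 + 694 = 2914
CMA at t=4 = (2946 + 2914) / (2·6) = 5860 / 12 = 488.33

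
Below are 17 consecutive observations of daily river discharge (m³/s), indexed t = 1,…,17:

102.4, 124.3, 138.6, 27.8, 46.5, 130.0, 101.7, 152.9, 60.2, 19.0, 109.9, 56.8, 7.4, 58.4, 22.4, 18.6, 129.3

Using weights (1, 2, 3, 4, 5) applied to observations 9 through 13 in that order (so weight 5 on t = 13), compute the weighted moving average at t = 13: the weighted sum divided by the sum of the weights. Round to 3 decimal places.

Weighted sum: 1·60.2 + 2·19.0 + 3·109.9 + 4·56.8 + 5·7.4 = 60.2 + 38.0 + 329.7 + 227.2 + 37.0 = 692.1
Weight total: 1 + 2 + 3 + 4 + 5 = 15
WMA = 692.1 / 15 = 46.140

46.140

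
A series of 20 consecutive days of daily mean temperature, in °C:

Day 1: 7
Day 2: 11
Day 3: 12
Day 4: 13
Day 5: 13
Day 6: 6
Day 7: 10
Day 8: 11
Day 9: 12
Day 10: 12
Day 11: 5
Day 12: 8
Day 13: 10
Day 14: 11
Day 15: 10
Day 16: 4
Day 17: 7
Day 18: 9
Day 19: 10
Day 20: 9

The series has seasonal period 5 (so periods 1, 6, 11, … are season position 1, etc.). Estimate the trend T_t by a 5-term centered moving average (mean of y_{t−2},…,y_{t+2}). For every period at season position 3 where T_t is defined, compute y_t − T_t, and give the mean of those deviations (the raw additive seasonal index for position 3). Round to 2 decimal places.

1.00

Season position 3 occurs at t = 3, 8, 13, 18 (where T_t is defined).
t=3: T_3 = 11.2000; y_3 − T_3 = 12 − 11.2000 = 0.8000
t=8: T_8 = 10.2000; y_8 − T_8 = 11 − 10.2000 = 0.8000
t=13: T_13 = 8.8000; y_13 − T_13 = 10 − 8.8000 = 1.2000
t=18: T_18 = 7.8000; y_18 − T_18 = 9 − 7.8000 = 1.2000
Mean deviation: (0.8000 + 0.8000 + 1.2000 + 1.2000) / 4 = 1.00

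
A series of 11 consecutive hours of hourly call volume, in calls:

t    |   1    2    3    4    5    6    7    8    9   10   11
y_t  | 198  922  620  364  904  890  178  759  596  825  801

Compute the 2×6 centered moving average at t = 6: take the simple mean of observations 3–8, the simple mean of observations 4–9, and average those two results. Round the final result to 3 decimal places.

617.167

Sum over 3–8: 620 + 364 + 904 + 890 + 178 + 759 = 3715
Sum over 4–9: 364 + 904 + 890 + 178 + 759 + 596 = 3691
CMA at t=6 = (3715 + 3691) / (2·6) = 7406 / 12 = 617.167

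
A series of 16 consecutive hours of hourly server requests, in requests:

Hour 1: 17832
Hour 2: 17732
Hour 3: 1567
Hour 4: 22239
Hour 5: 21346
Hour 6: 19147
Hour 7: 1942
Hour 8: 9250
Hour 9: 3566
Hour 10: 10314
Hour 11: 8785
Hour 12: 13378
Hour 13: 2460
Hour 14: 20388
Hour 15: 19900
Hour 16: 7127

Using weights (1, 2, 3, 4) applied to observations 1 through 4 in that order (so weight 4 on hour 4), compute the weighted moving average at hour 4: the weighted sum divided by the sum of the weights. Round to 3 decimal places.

14695.300

Weighted sum: 1·17832 + 2·17732 + 3·1567 + 4·22239 = 17832 + 35464 + 4701 + 88956 = 146953
Weight total: 1 + 2 + 3 + 4 = 10
WMA = 146953 / 10 = 14695.300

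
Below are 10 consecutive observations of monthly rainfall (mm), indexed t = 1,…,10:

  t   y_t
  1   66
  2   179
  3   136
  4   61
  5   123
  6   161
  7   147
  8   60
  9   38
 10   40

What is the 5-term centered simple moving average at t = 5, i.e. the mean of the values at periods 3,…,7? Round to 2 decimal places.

125.60

Sum of periods 3–7: 136 + 61 + 123 + 161 + 147 = 628
Divide by 5: 628 / 5 = 125.60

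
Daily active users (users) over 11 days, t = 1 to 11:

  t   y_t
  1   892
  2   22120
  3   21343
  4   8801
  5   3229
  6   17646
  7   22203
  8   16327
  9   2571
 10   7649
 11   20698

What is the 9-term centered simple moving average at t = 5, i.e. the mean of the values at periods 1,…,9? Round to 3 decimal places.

12792.444

Sum of periods 1–9: 892 + 22120 + 21343 + 8801 + 3229 + 17646 + 22203 + 16327 + 2571 = 115132
Divide by 9: 115132 / 9 = 12792.444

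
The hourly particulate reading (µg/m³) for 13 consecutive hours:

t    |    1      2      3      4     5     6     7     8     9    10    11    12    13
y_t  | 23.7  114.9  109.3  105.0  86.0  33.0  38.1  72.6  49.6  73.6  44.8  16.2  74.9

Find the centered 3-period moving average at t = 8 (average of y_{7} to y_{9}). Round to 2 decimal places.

53.43

Sum of periods 7–9: 38.1 + 72.6 + 49.6 = 160.3
Divide by 3: 160.3 / 3 = 53.43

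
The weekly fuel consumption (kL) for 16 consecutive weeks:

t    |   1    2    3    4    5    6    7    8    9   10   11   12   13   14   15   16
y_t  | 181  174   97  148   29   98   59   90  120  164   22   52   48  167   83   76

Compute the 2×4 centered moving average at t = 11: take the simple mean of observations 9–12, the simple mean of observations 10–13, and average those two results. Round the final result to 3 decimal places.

Sum over 9–12: 120 + 164 + 22 + 52 = 358
Sum over 10–13: 164 + 22 + 52 + 48 = 286
CMA at t=11 = (358 + 286) / (2·4) = 644 / 8 = 80.500

80.500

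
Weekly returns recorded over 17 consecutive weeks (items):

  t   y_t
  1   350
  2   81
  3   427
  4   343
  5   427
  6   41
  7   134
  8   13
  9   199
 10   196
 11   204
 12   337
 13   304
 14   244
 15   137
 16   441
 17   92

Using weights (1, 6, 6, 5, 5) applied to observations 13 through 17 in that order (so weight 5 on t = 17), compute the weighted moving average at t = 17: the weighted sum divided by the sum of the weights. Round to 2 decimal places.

228.48

Weighted sum: 1·304 + 6·244 + 6·137 + 5·441 + 5·92 = 304 + 1464 + 822 + 2205 + 460 = 5255
Weight total: 1 + 6 + 6 + 5 + 5 = 23
WMA = 5255 / 23 = 228.48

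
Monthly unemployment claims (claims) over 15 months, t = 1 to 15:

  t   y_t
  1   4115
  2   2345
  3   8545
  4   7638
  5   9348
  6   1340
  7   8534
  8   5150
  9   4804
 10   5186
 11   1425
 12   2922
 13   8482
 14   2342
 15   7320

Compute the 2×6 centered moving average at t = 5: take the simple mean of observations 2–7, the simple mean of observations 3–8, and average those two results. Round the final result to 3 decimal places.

6525.417

Sum over 2–7: 2345 + 8545 + 7638 + 9348 + 1340 + 8534 = 37750
Sum over 3–8: 8545 + 7638 + 9348 + 1340 + 8534 + 5150 = 40555
CMA at t=5 = (37750 + 40555) / (2·6) = 78305 / 12 = 6525.417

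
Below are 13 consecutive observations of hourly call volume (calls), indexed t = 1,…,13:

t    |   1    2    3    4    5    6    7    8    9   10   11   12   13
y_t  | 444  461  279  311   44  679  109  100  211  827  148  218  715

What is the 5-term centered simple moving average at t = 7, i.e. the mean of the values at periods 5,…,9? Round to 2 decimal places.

Sum of periods 5–9: 44 + 679 + 109 + 100 + 211 = 1143
Divide by 5: 1143 / 5 = 228.60

228.60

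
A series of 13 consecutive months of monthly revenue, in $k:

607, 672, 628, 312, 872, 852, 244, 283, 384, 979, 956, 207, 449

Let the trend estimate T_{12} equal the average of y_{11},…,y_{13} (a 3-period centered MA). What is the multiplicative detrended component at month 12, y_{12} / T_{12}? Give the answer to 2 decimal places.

0.39

Trend T_12 = (956 + 207 + 449) / 3 = 1612/3 = 537.3333
Ratio to trend: 207 / 537.3333 = 0.39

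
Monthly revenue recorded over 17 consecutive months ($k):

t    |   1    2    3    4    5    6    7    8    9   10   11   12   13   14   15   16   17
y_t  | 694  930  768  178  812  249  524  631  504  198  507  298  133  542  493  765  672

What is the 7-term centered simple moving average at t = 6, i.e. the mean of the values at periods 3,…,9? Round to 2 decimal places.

Sum of periods 3–9: 768 + 178 + 812 + 249 + 524 + 631 + 504 = 3666
Divide by 7: 3666 / 7 = 523.71

523.71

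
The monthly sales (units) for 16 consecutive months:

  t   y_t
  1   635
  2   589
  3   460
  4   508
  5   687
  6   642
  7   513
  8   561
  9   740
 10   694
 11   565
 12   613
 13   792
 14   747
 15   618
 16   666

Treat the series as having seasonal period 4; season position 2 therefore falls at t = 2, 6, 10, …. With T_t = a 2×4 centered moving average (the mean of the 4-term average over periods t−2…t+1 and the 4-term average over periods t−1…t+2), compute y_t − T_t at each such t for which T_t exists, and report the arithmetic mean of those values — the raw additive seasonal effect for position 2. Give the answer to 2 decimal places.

Season position 2 occurs at t = 6, 10, 14 (where T_t is defined).
t=6: T_6 = 594.1250; y_6 − T_6 = 642 − 594.1250 = 47.8750
t=10: T_10 = 646.5000; y_10 − T_10 = 694 − 646.5000 = 47.5000
t=14: T_14 = 699.1250; y_14 − T_14 = 747 − 699.1250 = 47.8750
Mean deviation: (47.8750 + 47.5000 + 47.8750) / 3 = 47.75

47.75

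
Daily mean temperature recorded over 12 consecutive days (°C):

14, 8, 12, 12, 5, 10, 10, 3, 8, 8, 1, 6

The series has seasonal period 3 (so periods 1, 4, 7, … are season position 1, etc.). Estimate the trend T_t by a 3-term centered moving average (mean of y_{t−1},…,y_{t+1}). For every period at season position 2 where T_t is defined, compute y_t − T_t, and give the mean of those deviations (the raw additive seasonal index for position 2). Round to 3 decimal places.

Season position 2 occurs at t = 2, 5, 8, 11 (where T_t is defined).
t=2: T_2 = 11.33333; y_2 − T_2 = 8 − 11.33333 = -3.33333
t=5: T_5 = 9.00000; y_5 − T_5 = 5 − 9.00000 = -4.00000
t=8: T_8 = 7.00000; y_8 − T_8 = 3 − 7.00000 = -4.00000
t=11: T_11 = 5.00000; y_11 − T_11 = 1 − 5.00000 = -4.00000
Mean deviation: (-3.33333 + -4.00000 + -4.00000 + -4.00000) / 4 = -3.833

-3.833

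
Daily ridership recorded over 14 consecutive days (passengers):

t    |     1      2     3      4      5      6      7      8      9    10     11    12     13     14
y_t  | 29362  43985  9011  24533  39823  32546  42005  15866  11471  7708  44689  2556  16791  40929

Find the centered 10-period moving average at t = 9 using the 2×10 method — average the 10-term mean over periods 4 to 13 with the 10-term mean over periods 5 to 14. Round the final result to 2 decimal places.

Sum over 4–13: 24533 + 39823 + 32546 + 42005 + 15866 + 11471 + 7708 + 44689 + 2556 + 16791 = 237988
Sum over 5–14: 39823 + 32546 + 42005 + 15866 + 11471 + 7708 + 44689 + 2556 + 16791 + 40929 = 254384
CMA at t=9 = (237988 + 254384) / (2·10) = 492372 / 20 = 24618.60

24618.60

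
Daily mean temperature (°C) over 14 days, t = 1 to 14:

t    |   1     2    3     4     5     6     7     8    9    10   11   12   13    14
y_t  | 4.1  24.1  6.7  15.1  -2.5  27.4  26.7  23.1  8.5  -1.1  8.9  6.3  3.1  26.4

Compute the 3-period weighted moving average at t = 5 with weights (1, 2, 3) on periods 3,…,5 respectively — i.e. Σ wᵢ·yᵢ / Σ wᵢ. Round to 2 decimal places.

Weighted sum: 1·6.7 + 2·15.1 + 3·-2.5 = 6.7 + 30.2 + -7.5 = 29.4
Weight total: 1 + 2 + 3 = 6
WMA = 29.4 / 6 = 4.90

4.90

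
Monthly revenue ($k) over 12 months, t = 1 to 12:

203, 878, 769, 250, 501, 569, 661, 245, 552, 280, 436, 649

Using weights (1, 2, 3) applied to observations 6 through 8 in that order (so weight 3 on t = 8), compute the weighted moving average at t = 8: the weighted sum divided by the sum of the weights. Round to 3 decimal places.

Weighted sum: 1·569 + 2·661 + 3·245 = 569 + 1322 + 735 = 2626
Weight total: 1 + 2 + 3 = 6
WMA = 2626 / 6 = 437.667

437.667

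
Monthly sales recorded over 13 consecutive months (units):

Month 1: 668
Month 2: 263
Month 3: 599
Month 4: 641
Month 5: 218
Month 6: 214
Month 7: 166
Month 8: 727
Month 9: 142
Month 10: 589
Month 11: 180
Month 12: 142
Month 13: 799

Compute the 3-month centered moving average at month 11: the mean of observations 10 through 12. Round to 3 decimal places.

303.667

Sum of periods 10–12: 589 + 180 + 142 = 911
Divide by 3: 911 / 3 = 303.667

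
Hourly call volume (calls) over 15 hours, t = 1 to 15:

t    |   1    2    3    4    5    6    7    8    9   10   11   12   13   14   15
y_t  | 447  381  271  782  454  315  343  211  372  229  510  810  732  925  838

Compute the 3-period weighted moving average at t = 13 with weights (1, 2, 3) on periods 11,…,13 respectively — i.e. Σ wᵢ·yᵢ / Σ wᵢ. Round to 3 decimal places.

Weighted sum: 1·510 + 2·810 + 3·732 = 510 + 1620 + 2196 = 4326
Weight total: 1 + 2 + 3 = 6
WMA = 4326 / 6 = 721.000

721.000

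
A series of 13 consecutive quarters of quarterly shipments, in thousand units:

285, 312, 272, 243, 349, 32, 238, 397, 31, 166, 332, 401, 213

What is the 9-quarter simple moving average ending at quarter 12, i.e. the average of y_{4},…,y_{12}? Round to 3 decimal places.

243.222

Sum of periods 4–12: 243 + 349 + 32 + 238 + 397 + 31 + 166 + 332 + 401 = 2189
Divide by 9: 2189 / 9 = 243.222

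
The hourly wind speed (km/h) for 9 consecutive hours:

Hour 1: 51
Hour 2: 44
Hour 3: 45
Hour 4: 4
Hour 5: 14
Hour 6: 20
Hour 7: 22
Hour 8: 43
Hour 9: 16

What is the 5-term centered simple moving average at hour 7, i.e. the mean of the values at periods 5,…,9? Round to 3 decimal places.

Sum of periods 5–9: 14 + 20 + 22 + 43 + 16 = 115
Divide by 5: 115 / 5 = 23.000

23.000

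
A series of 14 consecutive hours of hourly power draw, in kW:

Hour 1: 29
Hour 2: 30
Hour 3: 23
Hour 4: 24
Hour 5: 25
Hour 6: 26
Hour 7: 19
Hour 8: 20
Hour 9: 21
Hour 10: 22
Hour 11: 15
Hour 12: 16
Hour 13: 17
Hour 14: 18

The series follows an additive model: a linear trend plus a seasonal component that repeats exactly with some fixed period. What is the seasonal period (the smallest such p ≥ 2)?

First differences y_{t+1} − y_t: 1, -7, 1, 1, 1, -7, 1, 1, 1, -7, …
The difference pattern repeats every 4 terms and not for any smaller step, so p = 4.

4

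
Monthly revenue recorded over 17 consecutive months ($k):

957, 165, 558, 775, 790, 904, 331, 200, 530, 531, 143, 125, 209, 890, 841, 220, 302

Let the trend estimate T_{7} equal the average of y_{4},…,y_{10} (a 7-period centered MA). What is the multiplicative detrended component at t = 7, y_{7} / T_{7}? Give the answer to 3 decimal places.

Trend T_7 = (775 + 790 + 904 + 331 + 200 + 530 + 531) / 7 = 4061/7 = 580.14286
Ratio to trend: 331 / 580.14286 = 0.571

0.571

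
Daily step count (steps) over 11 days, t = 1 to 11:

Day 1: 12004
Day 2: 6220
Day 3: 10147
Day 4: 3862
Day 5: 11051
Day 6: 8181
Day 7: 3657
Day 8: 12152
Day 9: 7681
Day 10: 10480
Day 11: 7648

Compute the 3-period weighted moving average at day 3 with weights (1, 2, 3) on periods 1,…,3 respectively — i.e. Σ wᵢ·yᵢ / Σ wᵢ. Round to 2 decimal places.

Weighted sum: 1·12004 + 2·6220 + 3·10147 = 12004 + 12440 + 30441 = 54885
Weight total: 1 + 2 + 3 = 6
WMA = 54885 / 6 = 9147.50

9147.50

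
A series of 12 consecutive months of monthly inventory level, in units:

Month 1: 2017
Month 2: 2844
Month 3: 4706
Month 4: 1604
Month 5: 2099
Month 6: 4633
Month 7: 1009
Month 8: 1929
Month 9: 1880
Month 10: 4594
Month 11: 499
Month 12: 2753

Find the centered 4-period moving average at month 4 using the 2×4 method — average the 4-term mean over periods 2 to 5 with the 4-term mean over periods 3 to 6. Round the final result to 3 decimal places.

3036.875

Sum over 2–5: 2844 + 4706 + 1604 + 2099 = 11253
Sum over 3–6: 4706 + 1604 + 2099 + 4633 = 13042
CMA at t=4 = (11253 + 13042) / (2·4) = 24295 / 8 = 3036.875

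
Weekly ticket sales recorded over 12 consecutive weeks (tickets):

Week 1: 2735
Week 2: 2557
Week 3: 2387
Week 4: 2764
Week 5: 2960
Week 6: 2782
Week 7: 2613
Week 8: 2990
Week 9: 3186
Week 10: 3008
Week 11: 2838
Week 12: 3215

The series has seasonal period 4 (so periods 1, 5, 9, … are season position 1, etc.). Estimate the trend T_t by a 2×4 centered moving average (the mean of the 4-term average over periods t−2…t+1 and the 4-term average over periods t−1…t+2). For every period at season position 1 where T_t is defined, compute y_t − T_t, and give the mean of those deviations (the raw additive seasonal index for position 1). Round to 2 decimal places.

208.56

Season position 1 occurs at t = 5, 9 (where T_t is defined).
t=5: T_5 = 2751.5000; y_5 − T_5 = 2960 − 2751.5000 = 208.5000
t=9: T_9 = 2977.3750; y_9 − T_9 = 3186 − 2977.3750 = 208.6250
Mean deviation: (208.5000 + 208.6250) / 2 = 208.56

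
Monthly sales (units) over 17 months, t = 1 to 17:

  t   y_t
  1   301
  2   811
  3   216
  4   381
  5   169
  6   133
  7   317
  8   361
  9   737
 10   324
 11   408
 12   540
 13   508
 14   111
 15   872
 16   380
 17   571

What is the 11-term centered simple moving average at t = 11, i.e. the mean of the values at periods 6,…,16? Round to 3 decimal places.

Sum of periods 6–16: 133 + 317 + 361 + 737 + 324 + 408 + 540 + 508 + 111 + 872 + 380 = 4691
Divide by 11: 4691 / 11 = 426.455

426.455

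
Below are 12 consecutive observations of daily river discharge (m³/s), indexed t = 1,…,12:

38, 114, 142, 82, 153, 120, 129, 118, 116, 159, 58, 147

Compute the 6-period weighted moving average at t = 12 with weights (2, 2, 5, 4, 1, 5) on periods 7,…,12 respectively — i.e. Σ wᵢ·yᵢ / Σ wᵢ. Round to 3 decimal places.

Weighted sum: 2·129 + 2·118 + 5·116 + 4·159 + 1·58 + 5·147 = 258 + 236 + 580 + 636 + 58 + 735 = 2503
Weight total: 2 + 2 + 5 + 4 + 1 + 5 = 19
WMA = 2503 / 19 = 131.737

131.737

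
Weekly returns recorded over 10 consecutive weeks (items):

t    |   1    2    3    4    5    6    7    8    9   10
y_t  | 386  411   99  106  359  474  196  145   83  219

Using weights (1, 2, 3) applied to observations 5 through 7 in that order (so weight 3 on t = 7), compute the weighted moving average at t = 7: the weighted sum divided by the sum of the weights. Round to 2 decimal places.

Weighted sum: 1·359 + 2·474 + 3·196 = 359 + 948 + 588 = 1895
Weight total: 1 + 2 + 3 = 6
WMA = 1895 / 6 = 315.83

315.83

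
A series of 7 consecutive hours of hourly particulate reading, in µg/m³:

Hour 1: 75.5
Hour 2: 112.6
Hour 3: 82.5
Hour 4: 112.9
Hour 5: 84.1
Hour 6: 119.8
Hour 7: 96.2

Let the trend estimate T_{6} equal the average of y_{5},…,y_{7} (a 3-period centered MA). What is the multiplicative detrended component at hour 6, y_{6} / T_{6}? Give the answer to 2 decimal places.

1.20

Trend T_6 = (84.1 + 119.8 + 96.2) / 3 = 300.1/3 = 100.0333
Ratio to trend: 119.8 / 100.0333 = 1.20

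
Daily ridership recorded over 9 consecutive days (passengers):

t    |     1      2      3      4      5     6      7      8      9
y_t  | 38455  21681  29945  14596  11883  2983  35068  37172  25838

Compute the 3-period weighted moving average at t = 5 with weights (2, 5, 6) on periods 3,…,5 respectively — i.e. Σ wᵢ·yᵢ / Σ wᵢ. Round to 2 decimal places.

Weighted sum: 2·29945 + 5·14596 + 6·11883 = 59890 + 72980 + 71298 = 204168
Weight total: 2 + 5 + 6 = 13
WMA = 204168 / 13 = 15705.23

15705.23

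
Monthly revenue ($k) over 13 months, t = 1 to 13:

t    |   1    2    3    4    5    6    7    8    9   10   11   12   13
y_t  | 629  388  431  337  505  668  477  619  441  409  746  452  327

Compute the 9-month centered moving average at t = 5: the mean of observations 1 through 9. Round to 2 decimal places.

Sum of periods 1–9: 629 + 388 + 431 + 337 + 505 + 668 + 477 + 619 + 441 = 4495
Divide by 9: 4495 / 9 = 499.44

499.44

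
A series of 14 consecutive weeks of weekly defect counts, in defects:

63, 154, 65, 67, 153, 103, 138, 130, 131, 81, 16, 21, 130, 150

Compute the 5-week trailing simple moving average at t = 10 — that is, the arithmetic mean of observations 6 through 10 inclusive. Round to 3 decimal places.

116.600

Sum of periods 6–10: 103 + 138 + 130 + 131 + 81 = 583
Divide by 5: 583 / 5 = 116.600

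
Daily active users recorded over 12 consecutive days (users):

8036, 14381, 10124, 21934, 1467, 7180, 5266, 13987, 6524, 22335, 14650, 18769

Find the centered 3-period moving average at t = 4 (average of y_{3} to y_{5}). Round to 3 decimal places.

Sum of periods 3–5: 10124 + 21934 + 1467 = 33525
Divide by 3: 33525 / 3 = 11175.000

11175.000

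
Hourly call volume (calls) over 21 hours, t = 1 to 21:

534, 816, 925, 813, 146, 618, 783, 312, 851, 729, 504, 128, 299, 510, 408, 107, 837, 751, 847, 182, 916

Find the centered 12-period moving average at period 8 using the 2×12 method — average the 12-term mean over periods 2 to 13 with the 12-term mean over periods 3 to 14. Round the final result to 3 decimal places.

564.250

Sum over 2–13: 816 + 925 + 813 + 146 + 618 + 783 + 312 + 851 + 729 + 504 + 128 + 299 = 6924
Sum over 3–14: 925 + 813 + 146 + 618 + 783 + 312 + 851 + 729 + 504 + 128 + 299 + 510 = 6618
CMA at t=8 = (6924 + 6618) / (2·12) = 13542 / 24 = 564.250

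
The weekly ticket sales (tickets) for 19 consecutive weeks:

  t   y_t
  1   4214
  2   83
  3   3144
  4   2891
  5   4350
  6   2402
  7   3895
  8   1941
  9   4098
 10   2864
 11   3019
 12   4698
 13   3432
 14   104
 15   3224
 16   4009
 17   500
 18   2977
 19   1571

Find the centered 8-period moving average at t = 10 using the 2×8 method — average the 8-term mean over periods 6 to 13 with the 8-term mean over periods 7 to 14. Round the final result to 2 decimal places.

Sum over 6–13: 2402 + 3895 + 1941 + 4098 + 2864 + 3019 + 4698 + 3432 = 26349
Sum over 7–14: 3895 + 1941 + 4098 + 2864 + 3019 + 4698 + 3432 + 104 = 24051
CMA at t=10 = (26349 + 24051) / (2·8) = 50400 / 16 = 3150.00

3150.00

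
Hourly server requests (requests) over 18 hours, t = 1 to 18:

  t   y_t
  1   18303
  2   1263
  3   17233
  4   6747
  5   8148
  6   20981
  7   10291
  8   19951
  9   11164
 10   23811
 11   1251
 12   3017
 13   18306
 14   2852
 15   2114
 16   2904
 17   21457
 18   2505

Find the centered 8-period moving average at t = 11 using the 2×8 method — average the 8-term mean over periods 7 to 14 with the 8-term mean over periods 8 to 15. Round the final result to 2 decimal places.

10819.31

Sum over 7–14: 10291 + 19951 + 11164 + 23811 + 1251 + 3017 + 18306 + 2852 = 90643
Sum over 8–15: 19951 + 11164 + 23811 + 1251 + 3017 + 18306 + 2852 + 2114 = 82466
CMA at t=11 = (90643 + 82466) / (2·8) = 173109 / 16 = 10819.31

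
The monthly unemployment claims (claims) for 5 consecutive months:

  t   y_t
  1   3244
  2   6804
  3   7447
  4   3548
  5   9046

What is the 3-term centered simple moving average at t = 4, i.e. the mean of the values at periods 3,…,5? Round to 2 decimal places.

Sum of periods 3–5: 7447 + 3548 + 9046 = 20041
Divide by 3: 20041 / 3 = 6680.33

6680.33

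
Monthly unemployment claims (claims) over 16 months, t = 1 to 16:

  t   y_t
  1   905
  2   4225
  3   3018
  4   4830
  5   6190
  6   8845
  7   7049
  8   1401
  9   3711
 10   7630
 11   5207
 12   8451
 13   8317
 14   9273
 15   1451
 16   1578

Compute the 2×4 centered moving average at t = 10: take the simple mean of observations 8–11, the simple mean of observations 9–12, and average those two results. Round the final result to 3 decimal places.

5368.500

Sum over 8–11: 1401 + 3711 + 7630 + 5207 = 17949
Sum over 9–12: 3711 + 7630 + 5207 + 8451 = 24999
CMA at t=10 = (17949 + 24999) / (2·4) = 42948 / 8 = 5368.500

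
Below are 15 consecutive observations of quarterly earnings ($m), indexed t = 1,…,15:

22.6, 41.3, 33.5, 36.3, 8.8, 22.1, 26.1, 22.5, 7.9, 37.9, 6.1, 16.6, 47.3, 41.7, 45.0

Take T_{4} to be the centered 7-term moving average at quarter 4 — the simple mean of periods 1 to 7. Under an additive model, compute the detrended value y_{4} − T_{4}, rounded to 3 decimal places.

9.057

Trend T_4 = (22.6 + 41.3 + 33.5 + 36.3 + 8.8 + 22.1 + 26.1) / 7 = 190.7/7 = 27.24286
Detrended value: 36.3 − 27.24286 = 9.057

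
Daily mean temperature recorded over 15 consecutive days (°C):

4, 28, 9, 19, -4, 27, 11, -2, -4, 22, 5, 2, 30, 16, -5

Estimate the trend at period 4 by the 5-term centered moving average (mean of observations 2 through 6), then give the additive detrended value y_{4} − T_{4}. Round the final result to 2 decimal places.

3.20

Trend T_4 = (28 + 9 + 19 + (-4) + 27) / 5 = 79/5 = 15.8000
Detrended value: 19 − 15.8000 = 3.20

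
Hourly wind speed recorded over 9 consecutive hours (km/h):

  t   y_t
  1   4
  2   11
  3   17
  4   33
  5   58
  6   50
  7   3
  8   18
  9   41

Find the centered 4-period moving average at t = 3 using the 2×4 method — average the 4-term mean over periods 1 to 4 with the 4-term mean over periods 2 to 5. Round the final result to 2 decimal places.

Sum over 1–4: 4 + 11 + 17 + 33 = 65
Sum over 2–5: 11 + 17 + 33 + 58 = 119
CMA at t=3 = (65 + 119) / (2·4) = 184 / 8 = 23.00

23.00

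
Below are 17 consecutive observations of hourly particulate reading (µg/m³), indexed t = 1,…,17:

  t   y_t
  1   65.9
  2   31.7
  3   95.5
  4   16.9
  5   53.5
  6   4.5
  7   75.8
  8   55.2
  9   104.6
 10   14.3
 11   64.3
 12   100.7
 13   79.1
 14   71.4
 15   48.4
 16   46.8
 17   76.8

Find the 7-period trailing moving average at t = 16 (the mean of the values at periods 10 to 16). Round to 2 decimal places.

60.71

Sum of periods 10–16: 14.3 + 64.3 + 100.7 + 79.1 + 71.4 + 48.4 + 46.8 = 425.0
Divide by 7: 425.0 / 7 = 60.71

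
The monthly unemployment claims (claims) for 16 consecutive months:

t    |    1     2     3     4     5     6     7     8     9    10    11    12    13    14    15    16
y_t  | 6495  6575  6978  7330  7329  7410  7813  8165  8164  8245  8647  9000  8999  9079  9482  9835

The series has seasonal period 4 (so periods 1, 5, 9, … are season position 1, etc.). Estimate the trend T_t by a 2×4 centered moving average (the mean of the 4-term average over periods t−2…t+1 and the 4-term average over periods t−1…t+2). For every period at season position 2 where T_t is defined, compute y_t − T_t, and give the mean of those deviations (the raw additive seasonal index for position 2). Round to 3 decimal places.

-164.958

Season position 2 occurs at t = 6, 10, 14 (where T_t is defined).
t=6: T_6 = 7574.87500; y_6 − T_6 = 7410 − 7574.87500 = -164.87500
t=10: T_10 = 8409.62500; y_10 − T_10 = 8245 − 8409.62500 = -164.62500
t=14: T_14 = 9244.37500; y_14 − T_14 = 9079 − 9244.37500 = -165.37500
Mean deviation: (-164.87500 + -164.62500 + -165.37500) / 3 = -164.958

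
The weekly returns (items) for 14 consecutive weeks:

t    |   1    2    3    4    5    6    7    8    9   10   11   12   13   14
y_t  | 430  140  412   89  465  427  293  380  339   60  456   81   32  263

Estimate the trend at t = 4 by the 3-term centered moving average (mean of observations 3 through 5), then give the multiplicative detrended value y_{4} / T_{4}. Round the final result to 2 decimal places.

0.28

Trend T_4 = (412 + 89 + 465) / 3 = 966/3 = 322.0000
Ratio to trend: 89 / 322.0000 = 0.28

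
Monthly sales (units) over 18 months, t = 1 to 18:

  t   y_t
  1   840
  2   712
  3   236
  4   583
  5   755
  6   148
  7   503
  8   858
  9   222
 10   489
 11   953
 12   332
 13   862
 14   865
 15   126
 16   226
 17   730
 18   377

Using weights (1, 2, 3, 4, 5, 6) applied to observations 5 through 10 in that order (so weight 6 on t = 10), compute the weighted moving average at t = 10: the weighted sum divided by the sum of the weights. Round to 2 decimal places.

477.90

Weighted sum: 1·755 + 2·148 + 3·503 + 4·858 + 5·222 + 6·489 = 755 + 296 + 1509 + 3432 + 1110 + 2934 = 10036
Weight total: 1 + 2 + 3 + 4 + 5 + 6 = 21
WMA = 10036 / 21 = 477.90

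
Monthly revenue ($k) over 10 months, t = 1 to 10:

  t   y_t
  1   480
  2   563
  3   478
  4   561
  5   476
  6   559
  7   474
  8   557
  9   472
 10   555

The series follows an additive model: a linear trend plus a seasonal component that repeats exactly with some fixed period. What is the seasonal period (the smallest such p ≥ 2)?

2

First differences y_{t+1} − y_t: 83, -85, 83, -85, 83, -85, …
The difference pattern repeats every 2 terms and not for any smaller step, so p = 2.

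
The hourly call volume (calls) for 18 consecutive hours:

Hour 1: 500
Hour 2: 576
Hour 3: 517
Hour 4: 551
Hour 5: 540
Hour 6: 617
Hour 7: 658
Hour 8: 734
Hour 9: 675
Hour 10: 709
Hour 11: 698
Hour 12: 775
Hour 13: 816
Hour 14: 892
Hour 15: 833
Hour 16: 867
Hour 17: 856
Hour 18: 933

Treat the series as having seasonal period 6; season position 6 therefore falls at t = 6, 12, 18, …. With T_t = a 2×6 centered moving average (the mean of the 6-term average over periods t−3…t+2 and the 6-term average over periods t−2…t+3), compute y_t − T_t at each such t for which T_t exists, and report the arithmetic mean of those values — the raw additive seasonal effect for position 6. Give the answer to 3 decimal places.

1.000

Season position 6 occurs at t = 6, 12 (where T_t is defined).
t=6: T_6 = 616.00000; y_6 − T_6 = 617 − 616.00000 = 1.00000
t=12: T_12 = 774.00000; y_12 − T_12 = 775 − 774.00000 = 1.00000
Mean deviation: (1.00000 + 1.00000) / 2 = 1.000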